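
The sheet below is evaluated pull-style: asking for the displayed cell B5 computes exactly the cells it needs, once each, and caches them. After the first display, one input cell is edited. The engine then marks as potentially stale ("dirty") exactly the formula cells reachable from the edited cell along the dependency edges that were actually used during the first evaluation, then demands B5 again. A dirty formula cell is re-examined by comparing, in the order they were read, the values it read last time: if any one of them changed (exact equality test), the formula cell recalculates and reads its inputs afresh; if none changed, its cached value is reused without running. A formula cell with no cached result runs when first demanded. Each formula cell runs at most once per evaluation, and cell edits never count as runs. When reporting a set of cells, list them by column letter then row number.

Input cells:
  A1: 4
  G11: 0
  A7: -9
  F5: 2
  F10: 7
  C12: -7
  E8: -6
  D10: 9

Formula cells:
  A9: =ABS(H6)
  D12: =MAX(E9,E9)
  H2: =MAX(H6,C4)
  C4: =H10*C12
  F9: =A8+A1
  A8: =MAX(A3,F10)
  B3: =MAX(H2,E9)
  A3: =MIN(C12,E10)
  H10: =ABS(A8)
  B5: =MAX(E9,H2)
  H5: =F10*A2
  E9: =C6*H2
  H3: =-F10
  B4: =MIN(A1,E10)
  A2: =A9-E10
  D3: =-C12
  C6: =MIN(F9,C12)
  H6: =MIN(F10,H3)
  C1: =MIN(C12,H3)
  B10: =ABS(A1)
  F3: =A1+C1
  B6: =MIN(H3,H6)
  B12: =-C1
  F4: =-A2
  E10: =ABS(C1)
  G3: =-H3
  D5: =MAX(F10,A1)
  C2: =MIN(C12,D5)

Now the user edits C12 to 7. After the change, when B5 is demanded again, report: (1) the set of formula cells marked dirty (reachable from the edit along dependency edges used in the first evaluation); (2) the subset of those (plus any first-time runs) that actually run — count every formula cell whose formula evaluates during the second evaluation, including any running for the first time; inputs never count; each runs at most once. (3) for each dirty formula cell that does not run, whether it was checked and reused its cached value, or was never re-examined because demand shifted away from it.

First demand of the output computes:
  H3 = -(7) = -7
  C1 = MIN(-7, -7) = -7
  E10 = ABS(-7) = 7
  A3 = MIN(-7, 7) = -7
  A8 = MAX(-7, 7) = 7
  F9 = 7 + 4 = 11
  C6 = MIN(11, -7) = -7
  H6 = MIN(7, -7) = -7
  H10 = ABS(7) = 7
  C4 = 7 * -7 = -49
  H2 = MAX(-7, -49) = -7
  E9 = -7 * -7 = 49
  B5 = MAX(49, -7) = 49

After the edit, cleaning proceeds:
  C1: a read changed (C12 -7->7) — executes, giving -7 — identical to its old value.
  E10: dirty, but its reads are unchanged (C1 unchanged); cached 7 stands.
  A3: a read changed (C12 -7->7) — executes, giving 7.
  A8: a read changed (A3 -7->7) — executes, giving 7 — identical to its old value.
  F9: dirty, but its reads are unchanged (A8 unchanged, A1 unchanged); cached 11 stands.
  C6: a read changed (C12 -7->7) — executes, giving 7.
  H10: dirty, but its reads are unchanged (A8 unchanged); cached 7 stands.
  C4: a read changed (C12 -7->7) — executes, giving 49.
  H2: a read changed (C4 -49->49) — executes, giving 49.
  E9: a read changed (C6 -7->7; H2 -7->49) — executes, giving 343.
  B5: a read changed (E9 49->343; H2 -7->49) — executes, giving 343.

Note where the cutoff bites: E10 is checked, finds nothing changed, and keeps its cache.

The edit dirties: A3, A8, B5, C1, C4, C6, E9, E10, F9, H2, H10.
8 formula cells run: A3, A8, B5, C1, C4, C6, E9, H2.
Cache hits after checking: E10, F9, H10.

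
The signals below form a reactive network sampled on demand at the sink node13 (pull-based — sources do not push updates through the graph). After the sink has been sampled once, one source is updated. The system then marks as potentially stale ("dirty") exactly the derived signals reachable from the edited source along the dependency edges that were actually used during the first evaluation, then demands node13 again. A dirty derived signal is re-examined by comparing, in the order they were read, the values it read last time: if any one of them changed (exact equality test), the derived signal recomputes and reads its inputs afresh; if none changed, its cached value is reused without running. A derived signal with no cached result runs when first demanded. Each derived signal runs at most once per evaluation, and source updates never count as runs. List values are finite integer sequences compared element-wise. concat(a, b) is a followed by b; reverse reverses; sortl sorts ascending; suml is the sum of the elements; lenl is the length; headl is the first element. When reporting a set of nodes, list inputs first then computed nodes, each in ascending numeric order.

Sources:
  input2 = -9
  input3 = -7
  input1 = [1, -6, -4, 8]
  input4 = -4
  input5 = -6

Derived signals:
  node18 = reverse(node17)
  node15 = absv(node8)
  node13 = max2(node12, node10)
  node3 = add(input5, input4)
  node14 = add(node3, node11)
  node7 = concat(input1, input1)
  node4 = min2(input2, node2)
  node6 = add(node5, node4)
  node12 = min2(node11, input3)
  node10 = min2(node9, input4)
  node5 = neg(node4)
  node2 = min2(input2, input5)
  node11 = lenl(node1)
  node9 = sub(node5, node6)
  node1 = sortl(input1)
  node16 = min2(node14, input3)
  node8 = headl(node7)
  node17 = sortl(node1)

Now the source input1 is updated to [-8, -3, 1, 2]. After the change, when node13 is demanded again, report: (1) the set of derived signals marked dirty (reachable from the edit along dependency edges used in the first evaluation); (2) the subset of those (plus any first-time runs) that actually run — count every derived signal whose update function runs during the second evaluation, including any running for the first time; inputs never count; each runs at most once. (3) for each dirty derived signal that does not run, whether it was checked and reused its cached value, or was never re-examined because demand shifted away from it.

Dirty set: node1, node11, node12, node13.
Run set: node1, node11 (2 run).
Re-examined without running (cache reused): node12, node13.
The important point: node11 recomputes to an identical value, and the output ends up unchanged.

Initial pass — values computed on the first demand:
  node1 = sortl([1, -6, -4, 8]) = [-6, -4, 1, 8]
  node2 = min2(-9, -6) = -9
  node4 = min2(-9, -9) = -9
  node5 = neg(-9) = 9
  node6 = add(9, -9) = 0
  node9 = sub(9, 0) = 9
  node10 = min2(9, -4) = -4
  node11 = lenl([-6, -4, 1, 8]) = 4
  node12 = min2(4, -7) = -7
  node13 = max2(-7, -4) = -4

Second demand — change propagation:
  node1: re-runs because input1 [1, -6, -4, 8]->[-8, -3, 1, 2]; new result [-8, -3, 1, 2].
  node11: re-runs because node1 [-6, -4, 1, 8]->[-8, -3, 1, 2]; new result 4 (unchanged).
  node12: re-examined; everything it read last time is the same (node11 unchanged, input3 unchanged) — cache -7 kept, no run.
  node13: re-examined; everything it read last time is the same (node12 unchanged, node10 unchanged) — cache -4 kept, no run.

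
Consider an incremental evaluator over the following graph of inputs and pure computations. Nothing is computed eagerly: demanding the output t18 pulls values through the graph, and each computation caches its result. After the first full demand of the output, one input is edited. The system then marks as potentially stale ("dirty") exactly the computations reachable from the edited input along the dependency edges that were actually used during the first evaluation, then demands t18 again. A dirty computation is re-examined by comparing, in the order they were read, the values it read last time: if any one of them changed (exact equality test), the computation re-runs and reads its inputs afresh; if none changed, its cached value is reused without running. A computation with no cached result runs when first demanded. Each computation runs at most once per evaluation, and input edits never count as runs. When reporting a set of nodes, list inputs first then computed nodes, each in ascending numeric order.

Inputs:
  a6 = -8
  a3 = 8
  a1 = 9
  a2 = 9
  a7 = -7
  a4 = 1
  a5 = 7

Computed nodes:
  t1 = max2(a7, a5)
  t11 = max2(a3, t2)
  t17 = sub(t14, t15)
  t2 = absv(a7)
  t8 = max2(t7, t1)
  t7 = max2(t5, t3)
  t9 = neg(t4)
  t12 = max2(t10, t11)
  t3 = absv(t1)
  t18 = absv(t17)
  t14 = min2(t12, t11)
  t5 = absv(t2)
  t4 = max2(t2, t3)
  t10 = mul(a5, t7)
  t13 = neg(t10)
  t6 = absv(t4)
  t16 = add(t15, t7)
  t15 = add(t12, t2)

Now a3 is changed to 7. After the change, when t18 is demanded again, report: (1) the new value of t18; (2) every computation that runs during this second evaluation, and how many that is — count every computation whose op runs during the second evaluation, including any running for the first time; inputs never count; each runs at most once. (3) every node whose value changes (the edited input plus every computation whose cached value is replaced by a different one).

t18 now evaluates to 49.
Run set: t11, t12, t14, t17, t18 (5 run).
Changed values: a3, t11, t14, t17, t18.
The important point: at t15 every value read last time is unchanged, so the dirty flag clears without a run.

Initial pass — values computed on the first demand:
  t1 = max2(-7, 7) = 7
  t2 = absv(-7) = 7
  t3 = absv(7) = 7
  t5 = absv(7) = 7
  t7 = max2(7, 7) = 7
  t10 = mul(7, 7) = 49
  t11 = max2(8, 7) = 8
  t12 = max2(49, 8) = 49
  t14 = min2(49, 8) = 8
  t15 = add(49, 7) = 56
  t17 = sub(8, 56) = -48
  t18 = absv(-48) = 48

Second demand — change propagation:
  t11: re-runs because a3 8->7; new result 7.
  t12: re-runs because t11 8->7; new result 49 (unchanged).
  t14: re-runs because t11 8->7; new result 7.
  t15: re-examined; everything it read last time is the same (t12 unchanged, t2 unchanged) — cache 56 kept, no run.
  t17: re-runs because t14 8->7; new result -49.
  t18: re-runs because t17 -48->-49; new result 49.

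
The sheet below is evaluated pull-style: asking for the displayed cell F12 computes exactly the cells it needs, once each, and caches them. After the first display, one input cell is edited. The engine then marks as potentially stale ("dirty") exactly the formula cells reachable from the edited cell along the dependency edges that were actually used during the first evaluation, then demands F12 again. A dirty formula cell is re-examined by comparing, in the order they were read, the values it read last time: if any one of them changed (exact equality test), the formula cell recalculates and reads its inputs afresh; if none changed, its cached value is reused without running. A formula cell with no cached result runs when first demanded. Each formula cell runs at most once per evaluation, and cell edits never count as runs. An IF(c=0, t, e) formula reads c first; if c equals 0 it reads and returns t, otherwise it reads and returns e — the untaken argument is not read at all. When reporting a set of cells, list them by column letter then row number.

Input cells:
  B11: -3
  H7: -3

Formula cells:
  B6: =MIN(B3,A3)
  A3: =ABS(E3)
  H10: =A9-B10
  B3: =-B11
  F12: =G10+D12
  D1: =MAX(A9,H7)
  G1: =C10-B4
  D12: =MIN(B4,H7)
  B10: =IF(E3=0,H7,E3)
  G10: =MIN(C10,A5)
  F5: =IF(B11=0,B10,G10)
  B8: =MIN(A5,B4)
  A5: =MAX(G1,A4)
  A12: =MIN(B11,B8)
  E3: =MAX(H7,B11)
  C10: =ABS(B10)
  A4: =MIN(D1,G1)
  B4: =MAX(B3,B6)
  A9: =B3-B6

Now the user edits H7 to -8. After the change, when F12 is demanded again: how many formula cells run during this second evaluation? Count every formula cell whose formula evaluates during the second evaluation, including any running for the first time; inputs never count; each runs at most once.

First demand of the output computes:
  B3 = -(-3) = 3
  E3 = MAX(-3, -3) = -3
  A3 = ABS(-3) = 3
  B6 = MIN(3, 3) = 3
  A9 = 3 - 3 = 0
  B4 = MAX(3, 3) = 3
  B10 = IF(E3=0: E3=-3 -> else branch E3) = -3
  C10 = ABS(-3) = 3
  D1 = MAX(0, -3) = 0
  D12 = MIN(3, -3) = -3
  G1 = 3 - 3 = 0
  A4 = MIN(0, 0) = 0
  A5 = MAX(0, 0) = 0
  G10 = MIN(3, 0) = 0
  F12 = 0 + -3 = -3

After the edit, cleaning proceeds:
  E3: a read changed (H7 -3->-8) — executes, giving -3 — identical to its old value.
  A3: dirty, but its reads are unchanged (E3 unchanged); cached 3 stands.
  B6: dirty, but its reads are unchanged (B3 unchanged, A3 unchanged); cached 3 stands.
  A9: dirty, but its reads are unchanged (B3 unchanged, B6 unchanged); cached 0 stands.
  B4: dirty, but its reads are unchanged (B3 unchanged, B6 unchanged); cached 3 stands.
  B10: dirty, but its reads are unchanged (E3 unchanged, E3 unchanged); cached -3 stands.
  C10: dirty, but its reads are unchanged (B10 unchanged); cached 3 stands.
  D1: a read changed (H7 -3->-8) — executes, giving 0 — identical to its old value.
  D12: a read changed (H7 -3->-8) — executes, giving -8.
  G1: dirty, but its reads are unchanged (C10 unchanged, B4 unchanged); cached 0 stands.
  A4: dirty, but its reads are unchanged (D1 unchanged, G1 unchanged); cached 0 stands.
  A5: dirty, but its reads are unchanged (G1 unchanged, A4 unchanged); cached 0 stands.
  G10: dirty, but its reads are unchanged (C10 unchanged, A5 unchanged); cached 0 stands.
  F12: a read changed (D12 -3->-8) — executes, giving -8.

Note where the cutoff bites: A3 is checked, finds nothing changed, and keeps its cache.

4 formula cells run: D1, D12, E3, F12.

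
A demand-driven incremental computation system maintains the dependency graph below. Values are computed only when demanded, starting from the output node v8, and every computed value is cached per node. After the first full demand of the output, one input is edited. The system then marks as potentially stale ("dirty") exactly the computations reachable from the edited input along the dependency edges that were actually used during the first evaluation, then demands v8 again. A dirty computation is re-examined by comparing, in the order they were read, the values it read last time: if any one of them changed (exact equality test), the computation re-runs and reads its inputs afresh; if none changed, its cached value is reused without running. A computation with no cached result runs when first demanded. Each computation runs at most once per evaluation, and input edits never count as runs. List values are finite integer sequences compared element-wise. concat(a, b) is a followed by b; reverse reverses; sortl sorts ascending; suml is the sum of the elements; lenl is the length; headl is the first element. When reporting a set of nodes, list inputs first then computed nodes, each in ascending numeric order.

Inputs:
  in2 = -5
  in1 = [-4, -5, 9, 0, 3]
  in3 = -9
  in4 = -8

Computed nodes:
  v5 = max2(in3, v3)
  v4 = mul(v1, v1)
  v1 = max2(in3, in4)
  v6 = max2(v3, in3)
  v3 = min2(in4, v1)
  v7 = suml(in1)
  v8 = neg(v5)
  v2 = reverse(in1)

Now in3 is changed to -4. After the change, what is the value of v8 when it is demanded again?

First evaluation (everything demanded from the output):
  v1 = max2(-9, -8) = -8
  v3 = min2(-8, -8) = -8
  v5 = max2(-9, -8) = -8
  v8 = neg(-8) = 8

Propagation after the edit:
  v1: runs — in3 -9->-4; result -4.
  v3: runs — v1 -8->-4; result -8 (same value as before).
  v5: runs — in3 -9->-4; result -4.
  v8: runs — v5 -8->-4; result 4.

New value of v8: 4.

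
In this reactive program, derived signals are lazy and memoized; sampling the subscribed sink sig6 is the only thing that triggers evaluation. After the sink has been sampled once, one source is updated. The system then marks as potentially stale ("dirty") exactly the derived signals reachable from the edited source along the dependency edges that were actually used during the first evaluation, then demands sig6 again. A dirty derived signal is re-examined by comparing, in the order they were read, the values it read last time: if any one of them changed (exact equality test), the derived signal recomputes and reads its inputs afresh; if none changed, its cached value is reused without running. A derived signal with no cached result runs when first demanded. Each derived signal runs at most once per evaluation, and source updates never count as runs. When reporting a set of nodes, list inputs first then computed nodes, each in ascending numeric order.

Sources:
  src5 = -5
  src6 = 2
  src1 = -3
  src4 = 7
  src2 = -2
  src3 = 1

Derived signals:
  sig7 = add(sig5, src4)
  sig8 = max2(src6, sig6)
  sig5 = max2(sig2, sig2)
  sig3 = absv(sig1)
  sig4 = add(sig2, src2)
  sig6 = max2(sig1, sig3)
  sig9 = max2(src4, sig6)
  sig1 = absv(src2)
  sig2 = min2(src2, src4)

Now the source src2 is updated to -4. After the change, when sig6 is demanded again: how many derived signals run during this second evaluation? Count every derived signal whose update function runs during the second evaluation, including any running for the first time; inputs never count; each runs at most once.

First demand of the output computes:
  sig1 = absv(-2) = 2
  sig3 = absv(2) = 2
  sig6 = max2(2, 2) = 2

After the edit, cleaning proceeds:
  sig1: a read changed (src2 -2->-4) — executes, giving 4.
  sig3: a read changed (sig1 2->4) — executes, giving 4.
  sig6: a read changed (sig1 2->4; sig3 2->4) — executes, giving 4.

3 derived signals run: sig1, sig3, sig6.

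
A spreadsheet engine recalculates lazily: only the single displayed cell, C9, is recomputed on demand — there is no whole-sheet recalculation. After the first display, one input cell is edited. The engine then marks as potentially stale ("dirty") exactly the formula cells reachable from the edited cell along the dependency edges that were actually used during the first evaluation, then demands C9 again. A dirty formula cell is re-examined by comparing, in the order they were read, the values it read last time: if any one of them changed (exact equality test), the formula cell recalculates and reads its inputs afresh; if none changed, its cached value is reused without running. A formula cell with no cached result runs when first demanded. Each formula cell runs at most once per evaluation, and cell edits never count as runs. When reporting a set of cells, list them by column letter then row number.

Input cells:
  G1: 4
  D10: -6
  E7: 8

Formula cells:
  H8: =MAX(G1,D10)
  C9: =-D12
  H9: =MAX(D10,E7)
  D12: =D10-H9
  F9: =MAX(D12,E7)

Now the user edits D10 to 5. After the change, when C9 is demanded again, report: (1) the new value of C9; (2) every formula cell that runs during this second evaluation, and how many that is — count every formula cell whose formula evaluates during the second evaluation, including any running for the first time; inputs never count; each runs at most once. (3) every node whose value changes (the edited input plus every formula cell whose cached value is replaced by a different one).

New value of C9: 3.
Formula cells that run: C9, D12, H9 — 3 in total.
Values that change: C9, D10, D12.

First evaluation (everything demanded from the output):
  H9 = MAX(-6, 8) = 8
  D12 = -6 - 8 = -14
  C9 = -(-14) = 14

Propagation after the edit:
  H9: runs — D10 -6->5; result 8 (same value as before).
  D12: runs — D10 -6->5; result -3.
  C9: runs — D12 -14->-3; result 3.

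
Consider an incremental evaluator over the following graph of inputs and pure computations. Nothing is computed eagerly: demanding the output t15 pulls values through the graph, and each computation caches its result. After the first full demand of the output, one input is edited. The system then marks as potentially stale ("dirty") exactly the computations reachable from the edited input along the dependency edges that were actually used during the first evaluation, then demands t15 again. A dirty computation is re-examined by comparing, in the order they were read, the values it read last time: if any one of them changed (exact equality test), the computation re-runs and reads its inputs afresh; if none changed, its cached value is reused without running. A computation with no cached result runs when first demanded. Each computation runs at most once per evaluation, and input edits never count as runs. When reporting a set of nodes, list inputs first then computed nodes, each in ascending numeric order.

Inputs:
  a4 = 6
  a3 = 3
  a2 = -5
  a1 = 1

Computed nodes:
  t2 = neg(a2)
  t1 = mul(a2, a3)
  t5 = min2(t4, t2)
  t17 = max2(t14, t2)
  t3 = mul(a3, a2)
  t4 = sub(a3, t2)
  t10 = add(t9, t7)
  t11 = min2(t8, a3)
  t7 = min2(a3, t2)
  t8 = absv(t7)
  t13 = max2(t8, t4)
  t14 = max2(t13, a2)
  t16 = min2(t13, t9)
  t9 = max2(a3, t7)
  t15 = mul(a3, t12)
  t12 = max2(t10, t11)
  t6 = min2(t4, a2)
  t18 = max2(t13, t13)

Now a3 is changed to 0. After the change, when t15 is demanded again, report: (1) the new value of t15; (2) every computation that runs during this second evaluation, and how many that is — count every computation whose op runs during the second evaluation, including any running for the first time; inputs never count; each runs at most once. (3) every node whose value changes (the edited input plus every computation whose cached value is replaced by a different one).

t15 now evaluates to 0.
Run set: t7, t8, t9, t10, t11, t12, t15 (7 run).
Changed values: a3, t7, t8, t9, t10, t11, t12, t15.

Initial pass — values computed on the first demand:
  t2 = neg(-5) = 5
  t7 = min2(3, 5) = 3
  t8 = absv(3) = 3
  t9 = max2(3, 3) = 3
  t10 = add(3, 3) = 6
  t11 = min2(3, 3) = 3
  t12 = max2(6, 3) = 6
  t15 = mul(3, 6) = 18

Second demand — change propagation:
  t7: re-runs because a3 3->0; new result 0.
  t8: re-runs because t7 3->0; new result 0.
  t9: re-runs because a3 3->0; t7 3->0; new result 0.
  t10: re-runs because t9 3->0; t7 3->0; new result 0.
  t11: re-runs because t8 3->0; a3 3->0; new result 0.
  t12: re-runs because t10 6->0; t11 3->0; new result 0.
  t15: re-runs because a3 3->0; t12 6->0; new result 0.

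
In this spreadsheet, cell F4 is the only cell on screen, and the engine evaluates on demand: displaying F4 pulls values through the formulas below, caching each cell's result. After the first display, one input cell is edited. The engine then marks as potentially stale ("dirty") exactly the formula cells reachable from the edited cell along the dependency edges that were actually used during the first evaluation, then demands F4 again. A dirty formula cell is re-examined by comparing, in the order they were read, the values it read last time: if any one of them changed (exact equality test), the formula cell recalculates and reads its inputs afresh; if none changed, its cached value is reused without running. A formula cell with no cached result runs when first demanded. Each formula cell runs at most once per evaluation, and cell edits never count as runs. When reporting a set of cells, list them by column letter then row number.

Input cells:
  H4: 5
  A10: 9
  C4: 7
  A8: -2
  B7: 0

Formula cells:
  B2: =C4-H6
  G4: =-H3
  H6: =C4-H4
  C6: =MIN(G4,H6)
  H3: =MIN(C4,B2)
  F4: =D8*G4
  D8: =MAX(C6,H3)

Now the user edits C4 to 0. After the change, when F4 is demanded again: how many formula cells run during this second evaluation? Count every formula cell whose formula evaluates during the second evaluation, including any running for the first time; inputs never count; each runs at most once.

Initial pass — values computed on the first demand:
  H6 = 7 - 5 = 2
  B2 = 7 - 2 = 5
  H3 = MIN(7, 5) = 5
  G4 = -(5) = -5
  C6 = MIN(-5, 2) = -5
  D8 = MAX(-5, 5) = 5
  F4 = 5 * -5 = -25

Second demand — change propagation:
  H6: re-runs because C4 7->0; new result -5.
  B2: re-runs because C4 7->0; H6 2->-5; new result 5 (unchanged).
  H3: re-runs because C4 7->0; new result 0.
  G4: re-runs because H3 5->0; new result 0.
  C6: re-runs because G4 -5->0; H6 2->-5; new result -5 (unchanged).
  D8: re-runs because H3 5->0; new result 0.
  F4: re-runs because D8 5->0; G4 -5->0; new result 0.

Run set: B2, C6, D8, F4, G4, H3, H6 (7 run).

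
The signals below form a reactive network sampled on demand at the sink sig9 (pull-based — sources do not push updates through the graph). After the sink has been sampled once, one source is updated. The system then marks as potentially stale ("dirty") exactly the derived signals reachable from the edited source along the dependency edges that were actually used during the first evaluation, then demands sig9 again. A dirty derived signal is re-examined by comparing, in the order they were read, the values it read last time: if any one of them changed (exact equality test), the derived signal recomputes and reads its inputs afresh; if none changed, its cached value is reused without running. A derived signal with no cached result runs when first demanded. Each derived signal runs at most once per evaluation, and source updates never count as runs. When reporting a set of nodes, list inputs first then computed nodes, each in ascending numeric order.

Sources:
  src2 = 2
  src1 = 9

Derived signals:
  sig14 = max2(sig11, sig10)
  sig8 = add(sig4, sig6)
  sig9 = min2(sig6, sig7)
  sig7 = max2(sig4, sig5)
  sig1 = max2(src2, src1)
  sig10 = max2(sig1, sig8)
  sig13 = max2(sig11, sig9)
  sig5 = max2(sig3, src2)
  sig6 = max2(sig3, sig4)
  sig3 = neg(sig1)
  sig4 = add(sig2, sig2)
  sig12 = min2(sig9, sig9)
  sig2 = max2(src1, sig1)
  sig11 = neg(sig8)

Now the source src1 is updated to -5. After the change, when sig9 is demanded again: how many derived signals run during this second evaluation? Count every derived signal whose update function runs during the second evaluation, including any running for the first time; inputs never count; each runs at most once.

Run set: sig1, sig2, sig3, sig4, sig5, sig6, sig7, sig9 (8 run).

Initial pass — values computed on the first demand:
  sig1 = max2(2, 9) = 9
  sig2 = max2(9, 9) = 9
  sig3 = neg(9) = -9
  sig4 = add(9, 9) = 18
  sig5 = max2(-9, 2) = 2
  sig6 = max2(-9, 18) = 18
  sig7 = max2(18, 2) = 18
  sig9 = min2(18, 18) = 18

Second demand — change propagation:
  sig1: re-runs because src1 9->-5; new result 2.
  sig2: re-runs because src1 9->-5; sig1 9->2; new result 2.
  sig3: re-runs because sig1 9->2; new result -2.
  sig4: re-runs because sig2 9->2; sig2 9->2; new result 4.
  sig5: re-runs because sig3 -9->-2; new result 2 (unchanged).
  sig6: re-runs because sig3 -9->-2; sig4 18->4; new result 4.
  sig7: re-runs because sig4 18->4; new result 4.
  sig9: re-runs because sig6 18->4; sig7 18->4; new result 4.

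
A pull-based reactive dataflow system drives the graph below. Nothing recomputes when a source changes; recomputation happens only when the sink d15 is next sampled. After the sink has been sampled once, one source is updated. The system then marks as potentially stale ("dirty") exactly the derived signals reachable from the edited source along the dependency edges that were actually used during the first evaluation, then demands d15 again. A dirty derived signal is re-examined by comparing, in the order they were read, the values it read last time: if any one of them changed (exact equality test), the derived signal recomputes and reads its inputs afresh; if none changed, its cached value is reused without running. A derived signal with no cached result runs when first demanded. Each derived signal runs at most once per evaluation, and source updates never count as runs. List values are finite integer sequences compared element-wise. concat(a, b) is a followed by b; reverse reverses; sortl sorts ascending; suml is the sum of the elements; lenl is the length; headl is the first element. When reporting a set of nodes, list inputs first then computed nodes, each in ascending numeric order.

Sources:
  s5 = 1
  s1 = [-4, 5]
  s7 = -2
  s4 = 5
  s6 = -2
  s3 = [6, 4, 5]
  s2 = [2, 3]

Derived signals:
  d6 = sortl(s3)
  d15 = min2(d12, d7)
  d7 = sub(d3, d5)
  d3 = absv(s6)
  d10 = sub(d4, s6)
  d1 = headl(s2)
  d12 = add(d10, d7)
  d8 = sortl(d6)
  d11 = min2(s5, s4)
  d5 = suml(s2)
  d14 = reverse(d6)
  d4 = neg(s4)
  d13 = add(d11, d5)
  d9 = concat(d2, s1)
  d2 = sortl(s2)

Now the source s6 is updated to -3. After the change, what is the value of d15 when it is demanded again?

First evaluation (everything demanded from the output):
  d3 = absv(-2) = 2
  d4 = neg(5) = -5
  d5 = suml([2, 3]) = 5
  d7 = sub(2, 5) = -3
  d10 = sub(-5, -2) = -3
  d12 = add(-3, -3) = -6
  d15 = min2(-6, -3) = -6

Propagation after the edit:
  d3: runs — s6 -2->-3; result 3.
  d7: runs — d3 2->3; result -2.
  d10: runs — s6 -2->-3; result -2.
  d12: runs — d10 -3->-2; d7 -3->-2; result -4.
  d15: runs — d12 -6->-4; d7 -3->-2; result -4.

New value of d15: -4.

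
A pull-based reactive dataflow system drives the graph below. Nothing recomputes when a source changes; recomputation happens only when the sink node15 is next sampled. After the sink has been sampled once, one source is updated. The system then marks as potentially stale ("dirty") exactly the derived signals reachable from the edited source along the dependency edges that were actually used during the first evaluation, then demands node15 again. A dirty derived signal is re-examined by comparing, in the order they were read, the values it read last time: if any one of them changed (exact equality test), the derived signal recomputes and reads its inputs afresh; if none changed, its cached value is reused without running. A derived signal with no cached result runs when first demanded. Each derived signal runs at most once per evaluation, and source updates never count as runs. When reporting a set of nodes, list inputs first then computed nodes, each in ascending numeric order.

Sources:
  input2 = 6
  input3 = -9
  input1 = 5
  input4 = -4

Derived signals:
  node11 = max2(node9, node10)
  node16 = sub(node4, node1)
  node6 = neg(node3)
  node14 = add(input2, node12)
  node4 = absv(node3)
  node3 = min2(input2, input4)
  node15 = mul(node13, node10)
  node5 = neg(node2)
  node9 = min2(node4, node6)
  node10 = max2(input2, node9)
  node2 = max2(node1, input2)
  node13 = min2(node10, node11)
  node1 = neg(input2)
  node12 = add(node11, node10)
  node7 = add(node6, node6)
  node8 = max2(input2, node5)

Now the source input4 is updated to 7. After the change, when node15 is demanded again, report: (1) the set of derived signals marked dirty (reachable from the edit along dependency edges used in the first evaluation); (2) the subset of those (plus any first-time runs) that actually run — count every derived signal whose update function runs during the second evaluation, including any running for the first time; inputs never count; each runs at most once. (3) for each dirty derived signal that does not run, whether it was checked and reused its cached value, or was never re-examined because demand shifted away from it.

Marked dirty: node3, node4, node6, node9, node10, node11, node13, node15.
Derived signals that run: node3, node4, node6, node9, node10, node11 — 6 in total.
Checked but reused from cache: node13, node15.
Key observation: the cutoff stops propagation at node13 — its inputs' values are unchanged, so it reuses its cache.

First evaluation (everything demanded from the output):
  node3 = min2(6, -4) = -4
  node4 = absv(-4) = 4
  node6 = neg(-4) = 4
  node9 = min2(4, 4) = 4
  node10 = max2(6, 4) = 6
  node11 = max2(4, 6) = 6
  node13 = min2(6, 6) = 6
  node15 = mul(6, 6) = 36

Propagation after the edit:
  node3: runs — input4 -4->7; result 6.
  node4: runs — node3 -4->6; result 6.
  node6: runs — node3 -4->6; result -6.
  node9: runs — node4 4->6; node6 4->-6; result -6.
  node10: runs — node9 4->-6; result 6 (same value as before).
  node11: runs — node9 4->-6; result 6 (same value as before).
  node13: checked — values it read are unchanged (node10 unchanged, node11 unchanged); reused cached 6 without running.
  node15: checked — values it read are unchanged (node13 unchanged, node10 unchanged); reused cached 36 without running.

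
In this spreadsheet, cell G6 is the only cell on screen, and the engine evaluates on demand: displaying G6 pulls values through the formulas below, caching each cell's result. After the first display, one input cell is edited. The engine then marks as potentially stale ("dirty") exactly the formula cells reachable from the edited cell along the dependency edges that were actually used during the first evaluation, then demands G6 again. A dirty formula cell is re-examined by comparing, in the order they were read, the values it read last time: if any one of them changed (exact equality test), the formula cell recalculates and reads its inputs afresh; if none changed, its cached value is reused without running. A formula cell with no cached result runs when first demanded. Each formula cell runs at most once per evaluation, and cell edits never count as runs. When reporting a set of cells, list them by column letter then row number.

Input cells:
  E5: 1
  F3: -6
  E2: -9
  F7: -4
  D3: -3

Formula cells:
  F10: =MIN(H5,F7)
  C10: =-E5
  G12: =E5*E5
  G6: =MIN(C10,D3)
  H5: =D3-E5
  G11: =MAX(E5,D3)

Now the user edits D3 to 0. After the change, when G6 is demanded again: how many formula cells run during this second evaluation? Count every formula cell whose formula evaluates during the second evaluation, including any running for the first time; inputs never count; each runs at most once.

Initial pass — values computed on the first demand:
  C10 = -(1) = -1
  G6 = MIN(-1, -3) = -3

Second demand — change propagation:
  G6: re-runs because D3 -3->0; new result -1.

Run set: G6 (1 run).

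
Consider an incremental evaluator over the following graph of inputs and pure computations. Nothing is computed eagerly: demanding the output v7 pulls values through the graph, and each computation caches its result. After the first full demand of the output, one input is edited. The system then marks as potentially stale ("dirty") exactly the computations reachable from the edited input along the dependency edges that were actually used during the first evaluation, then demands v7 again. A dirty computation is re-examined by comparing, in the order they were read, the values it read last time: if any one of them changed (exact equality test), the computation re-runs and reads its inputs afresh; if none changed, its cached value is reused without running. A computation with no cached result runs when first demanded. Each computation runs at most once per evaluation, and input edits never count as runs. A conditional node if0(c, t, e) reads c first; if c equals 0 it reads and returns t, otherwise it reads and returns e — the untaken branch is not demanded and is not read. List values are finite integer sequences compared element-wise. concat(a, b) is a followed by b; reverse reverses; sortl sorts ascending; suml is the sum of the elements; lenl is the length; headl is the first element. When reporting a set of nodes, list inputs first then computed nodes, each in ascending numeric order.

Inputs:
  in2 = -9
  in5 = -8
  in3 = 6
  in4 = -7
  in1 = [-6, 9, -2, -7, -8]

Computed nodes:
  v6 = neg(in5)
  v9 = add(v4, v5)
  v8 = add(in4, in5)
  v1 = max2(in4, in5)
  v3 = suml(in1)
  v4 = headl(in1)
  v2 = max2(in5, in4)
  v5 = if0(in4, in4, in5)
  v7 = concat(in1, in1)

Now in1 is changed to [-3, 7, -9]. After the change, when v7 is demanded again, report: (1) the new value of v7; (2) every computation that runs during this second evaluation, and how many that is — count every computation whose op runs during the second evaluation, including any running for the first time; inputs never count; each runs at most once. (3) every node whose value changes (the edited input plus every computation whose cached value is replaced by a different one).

Initial pass — values computed on the first demand:
  v7 = concat([-6, 9, -2, -7, -8], [-6, 9, -2, -7, -8]) = [-6, 9, -2, -7, -8, -6, 9, -2, -7, -8]

Second demand — change propagation:
  v7: re-runs because in1 [-6, 9, -2, -7, -8]->[-3, 7, -9]; in1 [-6, 9, -2, -7, -8]->[-3, 7, -9]; new result [-3, 7, -9, -3, 7, -9].

v7 now evaluates to [-3, 7, -9, -3, 7, -9].
Run set: v7 (1 run).
Changed values: in1, v7.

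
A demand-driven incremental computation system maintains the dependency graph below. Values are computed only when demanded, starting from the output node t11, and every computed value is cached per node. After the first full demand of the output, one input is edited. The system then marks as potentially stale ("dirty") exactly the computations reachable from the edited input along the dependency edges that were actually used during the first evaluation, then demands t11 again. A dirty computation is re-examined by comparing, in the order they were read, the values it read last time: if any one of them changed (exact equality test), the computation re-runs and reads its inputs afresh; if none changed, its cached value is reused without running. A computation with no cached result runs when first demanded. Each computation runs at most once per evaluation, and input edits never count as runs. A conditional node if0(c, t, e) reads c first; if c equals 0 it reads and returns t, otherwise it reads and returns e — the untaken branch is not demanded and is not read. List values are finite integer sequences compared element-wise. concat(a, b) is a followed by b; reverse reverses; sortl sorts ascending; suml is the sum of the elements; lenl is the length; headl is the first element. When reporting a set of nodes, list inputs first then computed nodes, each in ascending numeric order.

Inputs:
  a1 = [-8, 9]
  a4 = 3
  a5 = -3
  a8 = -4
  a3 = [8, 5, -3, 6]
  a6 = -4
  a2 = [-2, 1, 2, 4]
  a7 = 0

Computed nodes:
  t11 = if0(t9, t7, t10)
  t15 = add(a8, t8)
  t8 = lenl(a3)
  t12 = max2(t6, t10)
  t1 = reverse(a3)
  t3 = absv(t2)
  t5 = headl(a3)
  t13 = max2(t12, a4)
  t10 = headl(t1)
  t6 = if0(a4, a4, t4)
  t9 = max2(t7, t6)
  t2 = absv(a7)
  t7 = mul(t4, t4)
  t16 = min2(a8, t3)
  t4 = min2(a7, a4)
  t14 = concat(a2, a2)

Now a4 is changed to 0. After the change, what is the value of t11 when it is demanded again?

First evaluation (everything demanded from the output):
  t4 = min2(0, 3) = 0
  t6 = if0(a4=3 -> else branch t4) = 0
  t7 = mul(0, 0) = 0
  t9 = max2(0, 0) = 0
  t11 = if0(t9=0 -> then branch t7) = 0

Propagation after the edit:
  t4: runs — a4 3->0; result 0 (same value as before).
  t6: runs — a4 3->0; result 0 (same value as before).
  t7: checked — values it read are unchanged (t4 unchanged, t4 unchanged); reused cached 0 without running.
  t9: checked — values it read are unchanged (t7 unchanged, t6 unchanged); reused cached 0 without running.
  t11: checked — values it read are unchanged (t9 unchanged, t7 unchanged); reused cached 0 without running.

Key observation: the cutoff stops propagation at t7 — its inputs' values are unchanged, so it reuses its cache.

New value of t11: 0.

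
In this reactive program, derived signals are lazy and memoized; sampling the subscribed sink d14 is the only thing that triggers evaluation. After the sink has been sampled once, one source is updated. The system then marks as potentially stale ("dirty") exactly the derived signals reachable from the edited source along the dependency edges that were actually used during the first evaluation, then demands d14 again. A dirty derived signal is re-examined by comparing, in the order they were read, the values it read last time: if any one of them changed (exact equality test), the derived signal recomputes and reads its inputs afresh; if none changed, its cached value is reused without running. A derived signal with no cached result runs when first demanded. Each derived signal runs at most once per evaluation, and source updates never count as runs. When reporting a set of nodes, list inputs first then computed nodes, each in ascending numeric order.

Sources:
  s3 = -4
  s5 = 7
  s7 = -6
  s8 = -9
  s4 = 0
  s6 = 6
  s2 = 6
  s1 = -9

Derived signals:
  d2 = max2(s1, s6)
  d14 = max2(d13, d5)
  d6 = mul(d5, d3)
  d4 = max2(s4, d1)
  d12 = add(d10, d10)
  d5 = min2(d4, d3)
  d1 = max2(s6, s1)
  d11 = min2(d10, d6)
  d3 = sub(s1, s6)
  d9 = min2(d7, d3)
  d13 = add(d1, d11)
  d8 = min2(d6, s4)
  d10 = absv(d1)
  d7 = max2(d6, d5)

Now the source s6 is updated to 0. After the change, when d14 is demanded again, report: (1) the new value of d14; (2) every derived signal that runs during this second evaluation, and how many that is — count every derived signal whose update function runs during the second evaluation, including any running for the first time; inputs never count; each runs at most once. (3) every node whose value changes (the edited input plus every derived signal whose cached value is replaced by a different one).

First demand of the output computes:
  d1 = max2(6, -9) = 6
  d3 = sub(-9, 6) = -15
  d4 = max2(0, 6) = 6
  d5 = min2(6, -15) = -15
  d6 = mul(-15, -15) = 225
  d10 = absv(6) = 6
  d11 = min2(6, 225) = 6
  d13 = add(6, 6) = 12
  d14 = max2(12, -15) = 12

After the edit, cleaning proceeds:
  d1: a read changed (s6 6->0) — executes, giving 0.
  d3: a read changed (s6 6->0) — executes, giving -9.
  d4: a read changed (d1 6->0) — executes, giving 0.
  d5: a read changed (d4 6->0; d3 -15->-9) — executes, giving -9.
  d6: a read changed (d5 -15->-9; d3 -15->-9) — executes, giving 81.
  d10: a read changed (d1 6->0) — executes, giving 0.
  d11: a read changed (d10 6->0; d6 225->81) — executes, giving 0.
  d13: a read changed (d1 6->0; d11 6->0) — executes, giving 0.
  d14: a read changed (d13 12->0; d5 -15->-9) — executes, giving 0.

Demanding d14 again yields 0.
9 derived signals run: d1, d3, d4, d5, d6, d10, d11, d13, d14.
The nodes whose values change: s6, d1, d3, d4, d5, d6, d10, d11, d13, d14.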